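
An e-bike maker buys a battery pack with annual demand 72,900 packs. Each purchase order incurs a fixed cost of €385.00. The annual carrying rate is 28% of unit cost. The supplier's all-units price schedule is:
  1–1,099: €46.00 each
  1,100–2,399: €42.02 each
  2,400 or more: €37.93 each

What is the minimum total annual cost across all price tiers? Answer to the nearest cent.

Holding cost per unit per year at price C is H = 0.28·C.
Candidates are each tier's EOQ (if it falls in that tier) and each price-break quantity.
Tier 1 (€46.00): EOQ = 2087.6 exceeds tier's upper bound 1099, so this tier is dominated.
EOQ at €42.02 = 2184.2 (feasible in tier 2): TC = 72,900×€42.02 + (72,900/2184.2)×385 + (2184.2/2)×0.28×€42.02 = €3,088,957.00.
EOQ at €37.93 = 2299.0 < 2400, so use break Q=2400: TC = 72,900×€37.93 + (72,900/2400.0)×385 + (2400.0/2)×0.28×€37.93 = €2,789,535.85.
Lowest total cost among the candidates is at Q = 2400.0.

TC* ≈ €2,789,535.85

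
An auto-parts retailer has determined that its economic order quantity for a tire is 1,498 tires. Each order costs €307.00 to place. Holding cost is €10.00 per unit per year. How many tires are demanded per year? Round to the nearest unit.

D ≈ 36,547 tires per year

Squaring Q* = √(2DS/H) gives Q*² = 2DS/H.
From Q* = √(2DS/H): D = Q*²H / (2S) = 1,498² × 10 / (2 × 307) = 36547.296.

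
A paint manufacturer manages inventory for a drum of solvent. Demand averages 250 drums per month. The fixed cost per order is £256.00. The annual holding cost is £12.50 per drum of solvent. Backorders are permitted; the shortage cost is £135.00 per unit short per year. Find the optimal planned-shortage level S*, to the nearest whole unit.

S* ≈ 31 drums

Annual demand D = 250 × 12 = 3,000.
With planned backorders, Q* = √(2DS/H) · √((H+B)/B).
√(2DS/H) = √(2 × 3,000 × 256 / 12.5) = 350.542.
√((H+B)/B) = √((12.5+135)/135) = 1.0453.
Q* ≈ 366.412.
S* = Q* · H/(H+B) = 366.412 × 12.5/147.5 ≈ 31.052.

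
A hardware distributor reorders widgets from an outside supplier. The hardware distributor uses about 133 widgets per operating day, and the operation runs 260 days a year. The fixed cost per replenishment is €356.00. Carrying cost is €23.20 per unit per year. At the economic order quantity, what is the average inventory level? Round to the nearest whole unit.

Average inventory ≈ 515 widgets

Annual demand D = 133 × 260 = 34,580.
EOQ = √(2DS/H) = √(2 × 34,580 × 356 / 23.2) ≈ 1030.17.
Average inventory = Q*/2 ≈ 1030.17 / 2 = 515.085.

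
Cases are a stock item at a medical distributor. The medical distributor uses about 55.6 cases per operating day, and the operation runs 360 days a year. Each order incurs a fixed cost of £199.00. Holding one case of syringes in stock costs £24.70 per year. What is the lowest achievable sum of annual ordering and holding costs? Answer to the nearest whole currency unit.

TC* ≈ £14,027

Annual demand D = 55.6 × 360 = 20,016.
EOQ = √(2DS/H) = √(2 × 20,016 × 199 / 24.7) ≈ 567.91.
At Q*, ordering cost (D/Q*)S equals holding cost (Q*/2)H, each = √(DSH/2).
Minimum total = √(2DSH) = √(2 × 20,016 × 199 × 24.7) ≈ 14027.448.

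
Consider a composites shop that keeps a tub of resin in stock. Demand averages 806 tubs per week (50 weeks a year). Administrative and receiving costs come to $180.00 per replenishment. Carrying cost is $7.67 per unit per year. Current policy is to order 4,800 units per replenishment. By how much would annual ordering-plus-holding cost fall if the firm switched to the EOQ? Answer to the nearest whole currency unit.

Annual demand D = 806 × 50 = 40,300.
EOQ = √(2DS/H) = √(2 × 40,300 × 180 / 7.67) ≈ 1375.33.
Cost at Q* = (D/Q*)S + (Q*/2)H = √(2DSH) ≈ $10,548.76.
Cost at Q = 4,800: (40,300/4,800)×180 + (4,800/2)×7.67 = $1,511.25 + $18,408.00 = $19,919.25.
Excess = $19,919.25 − $10,548.76 = $9,370.49.

Extra cost ≈ $9,370 per year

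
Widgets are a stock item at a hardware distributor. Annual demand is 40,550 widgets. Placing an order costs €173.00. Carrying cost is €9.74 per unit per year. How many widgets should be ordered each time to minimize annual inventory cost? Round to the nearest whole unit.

Q* ≈ 1,200 widgets

EOQ = √(2DS / H) = √(2 × 40,550 × 173 / 9.74).
= √(14,030,300 / 9.74) = √1,440,482.5462 ≈ 1200.201.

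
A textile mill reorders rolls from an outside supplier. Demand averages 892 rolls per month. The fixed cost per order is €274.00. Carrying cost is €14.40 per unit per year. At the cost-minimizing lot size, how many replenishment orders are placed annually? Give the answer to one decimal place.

N ≈ 16.8 orders per year

Annual demand D = 892 × 12 = 10,704.
Q* = √(2DS/H) = √(2 × 10,704 × 274 / 14.4) ≈ 638.24.
Orders per year = D / Q* = 10,704 / 638.24 ≈ 16.771.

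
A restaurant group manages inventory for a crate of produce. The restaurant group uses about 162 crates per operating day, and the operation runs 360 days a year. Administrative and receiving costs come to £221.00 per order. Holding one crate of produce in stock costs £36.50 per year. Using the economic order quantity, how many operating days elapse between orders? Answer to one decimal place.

T ≈ 5.2 days

Annual demand D = 162 × 360 = 58,320.
EOQ = √(2DS/H) = √(2 × 58,320 × 221 / 36.5) ≈ 840.38.
Cycle time = Q*/D × 360 = 840.38 / 58,320 × 360 ≈ 5.188 days.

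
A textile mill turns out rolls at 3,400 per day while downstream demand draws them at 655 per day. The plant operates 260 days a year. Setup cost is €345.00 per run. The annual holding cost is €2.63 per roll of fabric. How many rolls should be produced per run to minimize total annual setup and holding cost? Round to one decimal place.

Annual demand D = 655 × 260 = 170,300.
Production build-up factor (1 − d/p) = 1 − 655/3,400 = 0.8074.
Q* = √(2DS / (H(1 − d/p))) = √(2 × 170,300 × 345 / (2.63 × 0.8074)).
= √(117,507,000 / 2.1233) ≈ 7439.132.

Q* ≈ 7,439.1 rolls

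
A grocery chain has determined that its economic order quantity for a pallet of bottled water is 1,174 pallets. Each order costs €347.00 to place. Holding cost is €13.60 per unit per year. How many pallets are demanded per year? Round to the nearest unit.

The basic EOQ model gives Q* = √(2DS/H); rearrange for the unknown.
From Q* = √(2DS/H): D = Q*²H / (2S) = 1,174² × 13.6 / (2 × 347) = 27009.443.

D ≈ 27,009 pallets per year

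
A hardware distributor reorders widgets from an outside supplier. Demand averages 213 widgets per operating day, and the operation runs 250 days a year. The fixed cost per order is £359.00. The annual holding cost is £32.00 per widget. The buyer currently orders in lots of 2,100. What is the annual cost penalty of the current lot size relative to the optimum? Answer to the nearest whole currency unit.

Extra cost ≈ £7,725 per year

Annual demand D = 213 × 250 = 53,250.
EOQ = √(2DS/H) = √(2 × 53,250 × 359 / 32) ≈ 1093.07.
Cost at Q* = (D/Q*)S + (Q*/2)H = √(2DSH) ≈ £34,978.16.
Cost at Q = 2,100: (53,250/2,100)×359 + (2,100/2)×32 = £9,103.21 + £33,600.00 = £42,703.21.
Excess = £42,703.21 − £34,978.16 = £7,725.05.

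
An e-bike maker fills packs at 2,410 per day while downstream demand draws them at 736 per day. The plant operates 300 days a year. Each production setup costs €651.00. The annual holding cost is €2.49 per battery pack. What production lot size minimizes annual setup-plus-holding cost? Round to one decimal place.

Q* ≈ 12,892.5 packs

Annual demand D = 736 × 300 = 220,800.
Production build-up factor (1 − d/p) = 1 − 736/2,410 = 0.6946.
Q* = √(2DS / (H(1 − d/p))) = √(2 × 220,800 × 651 / (2.49 × 0.6946)).
= √(287,481,600 / 1.7296) ≈ 12892.471.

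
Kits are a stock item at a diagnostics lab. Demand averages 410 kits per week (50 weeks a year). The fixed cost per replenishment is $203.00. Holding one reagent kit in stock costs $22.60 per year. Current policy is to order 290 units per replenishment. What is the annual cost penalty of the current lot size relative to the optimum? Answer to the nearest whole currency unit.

Extra cost ≈ $3,912 per year

Annual demand D = 410 × 50 = 20,500.
EOQ = √(2DS/H) = √(2 × 20,500 × 203 / 22.6) ≈ 606.86.
Cost at Q* = (D/Q*)S + (Q*/2)H = √(2DSH) ≈ $13,714.95.
Cost at Q = 290: (20,500/290)×203 + (290/2)×22.6 = $14,350.00 + $3,277.00 = $17,627.00.
Excess = $17,627.00 − $13,714.95 = $3,912.05.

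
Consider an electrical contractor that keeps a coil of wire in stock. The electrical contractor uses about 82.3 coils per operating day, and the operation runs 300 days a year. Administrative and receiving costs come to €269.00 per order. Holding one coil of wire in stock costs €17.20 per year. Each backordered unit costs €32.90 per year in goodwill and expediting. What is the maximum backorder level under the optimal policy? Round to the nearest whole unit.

Annual demand D = 82.3 × 300 = 24,690.
With planned backorders, Q* = √(2DS/H) · √((H+B)/B).
√(2DS/H) = √(2 × 24,690 × 269 / 17.2) = 878.795.
√((H+B)/B) = √((17.2+32.9)/32.9) = 1.2340.
Q* ≈ 1084.447.
S* = Q* · H/(H+B) = 1084.447 × 17.2/50.1 ≈ 372.305.

S* ≈ 372 coils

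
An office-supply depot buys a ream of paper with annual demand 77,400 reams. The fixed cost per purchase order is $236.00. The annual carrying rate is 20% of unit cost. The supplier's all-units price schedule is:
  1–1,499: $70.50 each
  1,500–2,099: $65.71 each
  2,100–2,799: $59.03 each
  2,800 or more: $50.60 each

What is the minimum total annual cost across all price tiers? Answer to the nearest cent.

TC* ≈ $3,937,131.71

Holding cost per unit per year at price C is H = 0.20·C.
For each price level, check whether its EOQ is feasible; otherwise the best quantity at that price is the breakpoint.
Tier 1 ($70.50): EOQ = 1609.7 exceeds tier's upper bound 1499, so this tier is dominated.
EOQ at $65.71 = 1667.3 (feasible in tier 2): TC = 77,400×$65.71 + (77,400/1667.3)×236 + (1667.3/2)×0.20×$65.71 = $5,107,865.51.
EOQ at $59.03 = 1759.1 < 2100, so use break Q=2100: TC = 77,400×$59.03 + (77,400/2100.0)×236 + (2100.0/2)×0.20×$59.03 = $4,590,016.59.
EOQ at $50.60 = 1900.0 < 2800, so use break Q=2800: TC = 77,400×$50.60 + (77,400/2800.0)×236 + (2800.0/2)×0.20×$50.60 = $3,937,131.71.
Lowest total cost among the candidates is at Q = 2800.0.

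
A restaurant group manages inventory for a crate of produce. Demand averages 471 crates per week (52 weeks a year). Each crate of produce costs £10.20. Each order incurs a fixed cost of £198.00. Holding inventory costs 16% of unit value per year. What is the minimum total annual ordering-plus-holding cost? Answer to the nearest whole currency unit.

Annual demand D = 471 × 52 = 24,492.
Holding cost H = 0.16 × £10.20 = £1.6320 per unit per year.
The optimal lot size = √(2DS/H) = √(2 × 24,492 × 198 / 1.632) ≈ 2437.81.
At the optimum the two cost components are equal, so total cost = 2·(Q*/2)H = Q*·H.
Minimum total = √(2DSH) = √(2 × 24,492 × 198 × 1.632) ≈ 3978.504.

TC* ≈ £3,979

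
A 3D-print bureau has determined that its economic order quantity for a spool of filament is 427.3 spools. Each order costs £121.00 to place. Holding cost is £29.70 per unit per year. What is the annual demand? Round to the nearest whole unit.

D ≈ 22,408 spools per year

Squaring Q* = √(2DS/H) gives Q*² = 2DS/H.
From Q* = √(2DS/H): D = Q*²H / (2S) = 427.3² × 29.7 / (2 × 121) = 22408.195.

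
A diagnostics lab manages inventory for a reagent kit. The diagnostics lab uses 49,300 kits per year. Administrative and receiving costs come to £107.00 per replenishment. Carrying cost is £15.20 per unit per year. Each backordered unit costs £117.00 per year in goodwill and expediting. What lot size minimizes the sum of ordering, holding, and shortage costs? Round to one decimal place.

With planned backorders, Q* = √(2DS/H) · √((H+B)/B).
√(2DS/H) = √(2 × 49,300 × 107 / 15.2) = 833.122.
√((H+B)/B) = √((15.2+117)/117) = 1.0630.
Q* ≈ 885.587.

Q* ≈ 885.6 kits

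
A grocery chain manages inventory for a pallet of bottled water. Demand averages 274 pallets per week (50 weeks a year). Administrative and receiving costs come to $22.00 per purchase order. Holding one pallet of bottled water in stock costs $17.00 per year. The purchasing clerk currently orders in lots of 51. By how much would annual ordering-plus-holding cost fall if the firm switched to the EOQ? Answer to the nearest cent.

Extra cost ≈ $3,142.12 per year

Annual demand D = 274 × 50 = 13,700.
EOQ = √(2DS/H) = √(2 × 13,700 × 22 / 17) ≈ 188.31.
Cost at Q* = (D/Q*)S + (Q*/2)H = √(2DSH) ≈ $3,201.19.
Cost at Q = 51: (13,700/51)×22 + (51/2)×17 = $5,909.80 + $433.50 = $6,343.30.
Excess = $6,343.30 − $3,201.19 = $3,142.12.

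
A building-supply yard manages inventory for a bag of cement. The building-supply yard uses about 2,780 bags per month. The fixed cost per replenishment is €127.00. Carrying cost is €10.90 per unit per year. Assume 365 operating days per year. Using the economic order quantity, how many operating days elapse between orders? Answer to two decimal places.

Annual demand D = 2,780 × 12 = 33,360.
The optimal lot size = √(2DS/H) = √(2 × 33,360 × 127 / 10.9) ≈ 881.69.
Cycle time = Q*/D × 365 = 881.69 / 33,360 × 365 ≈ 9.647 days.

T ≈ 9.65 days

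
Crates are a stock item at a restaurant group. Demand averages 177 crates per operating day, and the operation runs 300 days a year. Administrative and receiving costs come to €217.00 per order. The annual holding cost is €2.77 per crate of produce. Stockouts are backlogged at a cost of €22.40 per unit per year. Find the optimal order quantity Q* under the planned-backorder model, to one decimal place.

Q* ≈ 3,057.5 crates

Annual demand D = 177 × 300 = 53,100.
With planned backorders, Q* = √(2DS/H) · √((H+B)/B).
√(2DS/H) = √(2 × 53,100 × 217 / 2.77) = 2884.378.
√((H+B)/B) = √((2.77+22.4)/22.4) = 1.0600.
Q* ≈ 3057.524.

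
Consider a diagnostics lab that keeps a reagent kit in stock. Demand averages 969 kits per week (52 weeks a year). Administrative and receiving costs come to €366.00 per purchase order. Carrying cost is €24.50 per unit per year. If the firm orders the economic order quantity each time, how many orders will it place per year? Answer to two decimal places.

N ≈ 41.07 orders per year

Annual demand D = 969 × 52 = 50,388.
Q* = √(2DS/H) = √(2 × 50,388 × 366 / 24.5) ≈ 1226.98.
Orders per year = D / Q* = 50,388 / 1226.98 ≈ 41.067.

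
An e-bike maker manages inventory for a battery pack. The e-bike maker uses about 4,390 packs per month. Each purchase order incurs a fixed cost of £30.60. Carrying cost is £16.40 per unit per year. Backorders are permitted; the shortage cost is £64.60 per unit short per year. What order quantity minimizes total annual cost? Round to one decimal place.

Q* ≈ 496.5 packs

Annual demand D = 4,390 × 12 = 52,680.
With planned backorders, Q* = √(2DS/H) · √((H+B)/B).
√(2DS/H) = √(2 × 52,680 × 30.6 / 16.4) = 443.381.
√((H+B)/B) = √((16.4+64.6)/64.6) = 1.1198.
Q* ≈ 496.481.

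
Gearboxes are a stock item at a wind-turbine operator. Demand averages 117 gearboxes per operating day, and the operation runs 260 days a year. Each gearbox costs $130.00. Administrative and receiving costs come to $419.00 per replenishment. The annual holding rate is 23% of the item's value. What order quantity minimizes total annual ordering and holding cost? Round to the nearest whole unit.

Annual demand D = 117 × 260 = 30,420.
Holding cost H = 0.23 × $130.00 = $29.9000 per unit per year.
EOQ = √(2DS / H) = √(2 × 30,420 × 419 / 29.9).
= √(25,491,960 / 29.9) = √852,573.913 ≈ 923.349.

Q* ≈ 923 gearboxes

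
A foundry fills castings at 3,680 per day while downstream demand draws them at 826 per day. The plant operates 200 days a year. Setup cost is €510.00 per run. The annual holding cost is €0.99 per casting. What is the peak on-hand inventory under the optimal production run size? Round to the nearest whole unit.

Annual demand D = 826 × 200 = 165,200.
Production build-up factor (1 − d/p) = 1 − 826/3,680 = 0.7755.
Q* = √(2DS / (H(1 − d/p))) = √(2 × 165,200 × 510 / (0.99 × 0.7755)).
= √(168,504,000 / 0.7678) ≈ 14814.413.
Maximum inventory = Q*(1 − d/p) = 14814.413 × 0.7755 ≈ 11489.221.

I_max ≈ 11,489 castings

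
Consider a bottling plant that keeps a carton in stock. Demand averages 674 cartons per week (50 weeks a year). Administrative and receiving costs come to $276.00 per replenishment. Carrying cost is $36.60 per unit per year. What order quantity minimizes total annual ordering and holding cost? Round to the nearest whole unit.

Q* ≈ 713 cartons

Annual demand D = 674 × 50 = 33,700.
EOQ = √(2DS / H) = √(2 × 33,700 × 276 / 36.6).
= √(18,602,400 / 36.6) = √508,262.2951 ≈ 712.925.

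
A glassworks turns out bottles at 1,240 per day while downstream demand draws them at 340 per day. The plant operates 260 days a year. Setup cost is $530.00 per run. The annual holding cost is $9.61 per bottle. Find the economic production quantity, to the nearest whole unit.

Annual demand D = 340 × 260 = 88,400.
Production build-up factor (1 − d/p) = 1 − 340/1,240 = 0.7258.
Q* = √(2DS / (H(1 − d/p))) = √(2 × 88,400 × 530 / (9.61 × 0.7258)).
= √(93,704,000 / 6.975) ≈ 3665.278.

Q* ≈ 3,665 bottles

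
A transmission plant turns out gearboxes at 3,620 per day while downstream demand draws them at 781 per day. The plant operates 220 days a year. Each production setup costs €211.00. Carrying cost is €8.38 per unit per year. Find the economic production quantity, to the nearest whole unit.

Q* ≈ 3,322 gearboxes

Annual demand D = 781 × 220 = 171,820.
Production build-up factor (1 − d/p) = 1 − 781/3,620 = 0.7843.
Q* = √(2DS / (H(1 − d/p))) = √(2 × 171,820 × 211 / (8.38 × 0.7843)).
= √(72,508,040 / 6.572) ≈ 3321.564.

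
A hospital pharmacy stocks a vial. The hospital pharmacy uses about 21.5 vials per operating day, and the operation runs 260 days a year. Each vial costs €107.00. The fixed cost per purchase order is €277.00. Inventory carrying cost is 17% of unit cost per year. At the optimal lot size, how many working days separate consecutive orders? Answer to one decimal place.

T ≈ 19.2 days

Annual demand D = 21.5 × 260 = 5,590.
Holding cost H = 0.17 × €107.00 = €18.1900 per unit per year.
Q* = √(2DS/H) = √(2 × 5,590 × 277 / 18.19) ≈ 412.61.
Cycle time = Q*/D × 260 = 412.61 / 5,590 × 260 ≈ 19.191 days.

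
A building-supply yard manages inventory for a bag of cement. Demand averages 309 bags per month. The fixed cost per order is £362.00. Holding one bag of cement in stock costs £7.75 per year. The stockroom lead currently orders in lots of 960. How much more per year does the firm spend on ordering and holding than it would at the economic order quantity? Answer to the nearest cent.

Annual demand D = 309 × 12 = 3,708.
EOQ = √(2DS/H) = √(2 × 3,708 × 362 / 7.75) ≈ 588.56.
Cost at Q* = (D/Q*)S + (Q*/2)H = √(2DSH) ≈ £4,561.31.
Cost at Q = 960: (3,708/960)×362 + (960/2)×7.75 = £1,398.22 + £3,720.00 = £5,118.23.
Excess = £5,118.23 − £4,561.31 = £556.91.

Extra cost ≈ £556.91 per year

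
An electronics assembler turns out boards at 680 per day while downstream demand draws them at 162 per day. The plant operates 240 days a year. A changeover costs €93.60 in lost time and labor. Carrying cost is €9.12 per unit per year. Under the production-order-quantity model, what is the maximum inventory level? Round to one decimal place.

Annual demand D = 162 × 240 = 38,880.
Production build-up factor (1 − d/p) = 1 − 162/680 = 0.7618.
Q* = √(2DS / (H(1 − d/p))) = √(2 × 38,880 × 93.6 / (9.12 × 0.7618)).
= √(7,278,336 / 6.9473) ≈ 1023.548.
Maximum inventory = Q*(1 − d/p) = 1023.548 × 0.7618 ≈ 779.703.

I_max ≈ 779.7 boards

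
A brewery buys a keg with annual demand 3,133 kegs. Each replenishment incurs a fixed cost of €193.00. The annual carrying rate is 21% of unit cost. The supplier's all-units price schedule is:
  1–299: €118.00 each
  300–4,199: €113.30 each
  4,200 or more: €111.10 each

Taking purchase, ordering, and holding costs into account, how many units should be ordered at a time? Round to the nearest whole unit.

Q* ≈ 300 kegs

Holding cost per unit per year at price C is H = 0.21·C.
Evaluate total cost at each tier's feasible EOQ or, if the EOQ is below the tier, at the tier's minimum quantity.
EOQ at €118.00 = 220.9 (feasible in tier 1): TC = 3,133×€118.00 + (3,133/220.9)×193 + (220.9/2)×0.21×€118.00 = €375,168.25.
EOQ at €113.30 = 225.4 < 300, so use break Q=300: TC = 3,133×€113.30 + (3,133/300.0)×193 + (300.0/2)×0.21×€113.30 = €360,553.41.
EOQ at €111.10 = 227.7 < 4200, so use break Q=4200: TC = 3,133×€111.10 + (3,133/4200.0)×193 + (4200.0/2)×0.21×€111.10 = €397,215.37.
Lowest total cost is €360,553.41 at Q = 300.0.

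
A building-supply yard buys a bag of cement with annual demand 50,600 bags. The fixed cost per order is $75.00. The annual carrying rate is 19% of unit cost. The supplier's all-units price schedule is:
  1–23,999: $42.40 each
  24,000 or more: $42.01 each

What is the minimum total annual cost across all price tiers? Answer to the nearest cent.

TC* ≈ $2,153,259.53

Holding cost per unit per year at price C is H = 0.19·C.
Evaluate total cost at each tier's feasible EOQ or, if the EOQ is below the tier, at the tier's minimum quantity.
EOQ at $42.40 = 970.6 (feasible in tier 1): TC = 50,600×$42.40 + (50,600/970.6)×75 + (970.6/2)×0.19×$42.40 = $2,153,259.53.
EOQ at $42.01 = 975.1 < 24000, so use break Q=24000: TC = 50,600×$42.01 + (50,600/24000.0)×75 + (24000.0/2)×0.19×$42.01 = $2,221,646.92.
Lowest total cost among the candidates is at Q = 970.6.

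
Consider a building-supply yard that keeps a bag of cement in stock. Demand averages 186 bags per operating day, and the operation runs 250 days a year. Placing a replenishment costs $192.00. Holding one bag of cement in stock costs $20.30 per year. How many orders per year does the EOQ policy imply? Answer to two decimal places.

Annual demand D = 186 × 250 = 46,500.
Q* = √(2DS/H) = √(2 × 46,500 × 192 / 20.3) ≈ 937.87.
Orders per year = D / Q* = 46,500 / 937.87 ≈ 49.580.

N ≈ 49.58 orders per year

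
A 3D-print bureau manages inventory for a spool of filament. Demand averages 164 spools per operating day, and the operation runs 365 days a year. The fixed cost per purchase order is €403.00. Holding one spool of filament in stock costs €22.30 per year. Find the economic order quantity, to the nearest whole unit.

Q* ≈ 1,471 spools

Annual demand D = 164 × 365 = 59,860.
EOQ = √(2DS / H) = √(2 × 59,860 × 403 / 22.3).
= √(48,247,160 / 22.3) = √2,163,549.7758 ≈ 1470.901.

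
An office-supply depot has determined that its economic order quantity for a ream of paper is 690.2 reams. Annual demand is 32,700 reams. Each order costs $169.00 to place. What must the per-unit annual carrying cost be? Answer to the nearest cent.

Squaring Q* = √(2DS/H) gives Q*² = 2DS/H.
From Q* = √(2DS/H): H = 2DS / Q*² = 2 × 32,700 × 169 / 690.2² = 23.2014.

H ≈ $23.20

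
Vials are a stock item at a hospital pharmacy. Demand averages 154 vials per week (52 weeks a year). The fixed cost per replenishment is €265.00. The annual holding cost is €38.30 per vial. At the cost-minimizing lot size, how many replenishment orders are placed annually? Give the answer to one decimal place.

Annual demand D = 154 × 52 = 8,008.
Q* = √(2DS/H) = √(2 × 8,008 × 265 / 38.3) ≈ 332.89.
Orders per year = D / Q* = 8,008 / 332.89 ≈ 24.056.

N ≈ 24.1 orders per year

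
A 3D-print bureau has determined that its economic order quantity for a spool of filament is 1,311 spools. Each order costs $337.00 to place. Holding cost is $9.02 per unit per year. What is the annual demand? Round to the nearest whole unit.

The basic EOQ model gives Q* = √(2DS/H); rearrange for the unknown.
From Q* = √(2DS/H): D = Q*²H / (2S) = 1,311² × 9.02 / (2 × 337) = 23001.281.

D ≈ 23,001 spools per year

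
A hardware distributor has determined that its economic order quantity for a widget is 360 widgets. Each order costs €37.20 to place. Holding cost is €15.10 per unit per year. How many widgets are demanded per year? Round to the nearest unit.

D ≈ 26,303 widgets per year

Invert the EOQ relation Q*² = 2DS/H.
From Q* = √(2DS/H): D = Q*²H / (2S) = 360² × 15.1 / (2 × 37.2) = 26303.226.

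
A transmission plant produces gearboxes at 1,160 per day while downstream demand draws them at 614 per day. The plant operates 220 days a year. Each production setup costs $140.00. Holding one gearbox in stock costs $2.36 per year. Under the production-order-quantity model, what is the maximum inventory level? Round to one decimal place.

I_max ≈ 2,746.5 gearboxes

Annual demand D = 614 × 220 = 135,080.
Production build-up factor (1 − d/p) = 1 − 614/1,160 = 0.4707.
Q* = √(2DS / (H(1 − d/p))) = √(2 × 135,080 × 140 / (2.36 × 0.4707)).
= √(37,822,400 / 1.1108) ≈ 5835.139.
Maximum inventory = Q*(1 − d/p) = 5835.139 × 0.4707 ≈ 2746.540.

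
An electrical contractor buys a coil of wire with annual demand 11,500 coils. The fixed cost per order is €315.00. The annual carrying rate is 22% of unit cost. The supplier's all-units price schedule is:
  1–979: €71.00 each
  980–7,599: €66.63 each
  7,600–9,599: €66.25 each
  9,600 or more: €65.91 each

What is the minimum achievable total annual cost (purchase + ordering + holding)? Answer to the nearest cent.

TC* ≈ €777,124.14

Holding cost per unit per year at price C is H = 0.22·C.
Evaluate total cost at each tier's feasible EOQ or, if the EOQ is below the tier, at the tier's minimum quantity.
EOQ at €71.00 = 681.0 (feasible in tier 1): TC = 11,500×€71.00 + (11,500/681.0)×315 + (681.0/2)×0.22×€71.00 = €827,137.99.
EOQ at €66.63 = 703.0 < 980, so use break Q=980: TC = 11,500×€66.63 + (11,500/980.0)×315 + (980.0/2)×0.22×€66.63 = €777,124.14.
EOQ at €66.25 = 705.0 < 7600, so use break Q=7600: TC = 11,500×€66.25 + (11,500/7600.0)×315 + (7600.0/2)×0.22×€66.25 = €817,736.64.
EOQ at €65.91 = 706.9 < 9600, so use break Q=9600: TC = 11,500×€65.91 + (11,500/9600.0)×315 + (9600.0/2)×0.22×€65.91 = €827,943.30.
Lowest total cost among the candidates is at Q = 980.0.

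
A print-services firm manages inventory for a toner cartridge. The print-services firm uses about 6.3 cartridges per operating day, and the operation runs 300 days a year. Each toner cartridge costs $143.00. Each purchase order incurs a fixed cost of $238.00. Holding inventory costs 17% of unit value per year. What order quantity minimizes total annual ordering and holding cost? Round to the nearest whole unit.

Annual demand D = 6.3 × 300 = 1,890.
Holding cost H = 0.17 × $143.00 = $24.3100 per unit per year.
EOQ = √(2DS / H) = √(2 × 1,890 × 238 / 24.31).
= √(899,640 / 24.31) = √37,006.993 ≈ 192.372.

Q* ≈ 192 cartridges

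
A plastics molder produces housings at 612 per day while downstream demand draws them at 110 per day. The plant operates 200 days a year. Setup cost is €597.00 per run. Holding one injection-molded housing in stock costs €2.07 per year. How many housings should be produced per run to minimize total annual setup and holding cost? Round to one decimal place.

Annual demand D = 110 × 200 = 22,000.
Production build-up factor (1 − d/p) = 1 − 110/612 = 0.8203.
Q* = √(2DS / (H(1 − d/p))) = √(2 × 22,000 × 597 / (2.07 × 0.8203)).
= √(26,268,000 / 1.6979) ≈ 3933.256.

Q* ≈ 3,933.3 housings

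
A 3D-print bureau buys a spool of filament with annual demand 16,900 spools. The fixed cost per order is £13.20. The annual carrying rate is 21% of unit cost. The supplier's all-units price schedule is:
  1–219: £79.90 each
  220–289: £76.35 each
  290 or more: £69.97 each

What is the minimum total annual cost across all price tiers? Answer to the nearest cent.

Holding cost per unit per year at price C is H = 0.21·C.
For each price level, check whether its EOQ is feasible; otherwise the best quantity at that price is the breakpoint.
EOQ at £79.90 = 163.1 (feasible in tier 1): TC = 16,900×£79.90 + (16,900/163.1)×13.2 + (163.1/2)×0.21×£79.90 = £1,353,046.08.
EOQ at £76.35 = 166.8 < 220, so use break Q=220: TC = 16,900×£76.35 + (16,900/220.0)×13.2 + (220.0/2)×0.21×£76.35 = £1,293,092.69.
EOQ at £69.97 = 174.3 < 290, so use break Q=290: TC = 16,900×£69.97 + (16,900/290.0)×13.2 + (290.0/2)×0.21×£69.97 = £1,185,392.83.
Lowest total cost among the candidates is at Q = 290.0.

TC* ≈ £1,185,392.83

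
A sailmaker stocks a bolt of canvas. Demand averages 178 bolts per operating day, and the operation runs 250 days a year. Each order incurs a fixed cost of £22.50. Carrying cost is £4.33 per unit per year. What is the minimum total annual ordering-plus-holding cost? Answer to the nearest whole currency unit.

Annual demand D = 178 × 250 = 44,500.
The optimal lot size = √(2DS/H) = √(2 × 44,500 × 22.5 / 4.33) ≈ 680.05.
At Q*, ordering cost (D/Q*)S equals holding cost (Q*/2)H, each = √(DSH/2).
Minimum total = √(2DSH) = √(2 × 44,500 × 22.5 × 4.33) ≈ 2944.626.

TC* ≈ £2,945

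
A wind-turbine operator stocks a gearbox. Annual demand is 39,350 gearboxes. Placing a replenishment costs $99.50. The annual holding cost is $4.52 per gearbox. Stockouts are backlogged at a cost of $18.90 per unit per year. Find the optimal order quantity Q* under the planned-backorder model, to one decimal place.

With planned backorders, Q* = √(2DS/H) · √((H+B)/B).
√(2DS/H) = √(2 × 39,350 × 99.5 / 4.52) = 1316.224.
√((H+B)/B) = √((4.52+18.9)/18.9) = 1.1132.
Q* ≈ 1465.184.

Q* ≈ 1,465.2 gearboxes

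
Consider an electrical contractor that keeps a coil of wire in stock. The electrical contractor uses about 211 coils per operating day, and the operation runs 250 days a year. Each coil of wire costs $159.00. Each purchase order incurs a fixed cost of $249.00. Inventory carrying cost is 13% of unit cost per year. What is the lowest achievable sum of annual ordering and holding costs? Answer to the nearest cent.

TC* ≈ $23,302.16

Annual demand D = 211 × 250 = 52,750.
Holding cost H = 0.13 × $159.00 = $20.6700 per unit per year.
EOQ = √(2DS/H) = √(2 × 52,750 × 249 / 20.67) ≈ 1127.34.
At Q*, ordering cost (D/Q*)S equals holding cost (Q*/2)H, each = √(DSH/2).
Minimum total = √(2DSH) = √(2 × 52,750 × 249 × 20.67) ≈ 23302.158.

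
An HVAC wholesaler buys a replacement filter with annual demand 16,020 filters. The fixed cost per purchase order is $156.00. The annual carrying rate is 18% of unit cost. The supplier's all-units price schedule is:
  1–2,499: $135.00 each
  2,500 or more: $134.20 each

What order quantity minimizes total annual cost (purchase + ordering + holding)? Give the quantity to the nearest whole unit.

Holding cost per unit per year at price C is H = 0.18·C.
Evaluate total cost at each tier's feasible EOQ or, if the EOQ is below the tier, at the tier's minimum quantity.
EOQ at $135.00 = 453.5 (feasible in tier 1): TC = 16,020×$135.00 + (16,020/453.5)×156 + (453.5/2)×0.18×$135.00 = $2,173,720.76.
EOQ at $134.20 = 454.9 < 2500, so use break Q=2500: TC = 16,020×$134.20 + (16,020/2500.0)×156 + (2500.0/2)×0.18×$134.20 = $2,181,078.65.
Lowest total cost is $2,173,720.76 at Q = 453.5.

Q* ≈ 454 filters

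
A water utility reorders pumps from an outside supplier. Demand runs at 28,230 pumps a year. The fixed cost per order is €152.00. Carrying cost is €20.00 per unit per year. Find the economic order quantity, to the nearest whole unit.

Q* ≈ 655 pumps

EOQ = √(2DS / H) = √(2 × 28,230 × 152 / 20).
= √(8,581,920 / 20) = √429,096 ≈ 655.054.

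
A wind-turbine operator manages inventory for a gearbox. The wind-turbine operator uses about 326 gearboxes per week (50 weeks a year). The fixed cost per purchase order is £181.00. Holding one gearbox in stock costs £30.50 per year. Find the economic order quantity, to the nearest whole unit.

Annual demand D = 326 × 50 = 16,300.
EOQ = √(2DS / H) = √(2 × 16,300 × 181 / 30.5).
= √(5,900,600 / 30.5) = √193,462.2951 ≈ 439.843.

Q* ≈ 440 gearboxes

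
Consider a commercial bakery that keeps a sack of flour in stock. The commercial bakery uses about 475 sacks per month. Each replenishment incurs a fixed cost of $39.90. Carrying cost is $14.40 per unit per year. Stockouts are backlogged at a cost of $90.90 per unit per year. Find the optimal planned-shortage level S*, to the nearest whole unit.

S* ≈ 26 sacks

Annual demand D = 475 × 12 = 5,700.
With planned backorders, Q* = √(2DS/H) · √((H+B)/B).
√(2DS/H) = √(2 × 5,700 × 39.9 / 14.4) = 177.729.
√((H+B)/B) = √((14.4+90.9)/90.9) = 1.0763.
Q* ≈ 191.289.
S* = Q* · H/(H+B) = 191.289 × 14.4/105.3 ≈ 26.159.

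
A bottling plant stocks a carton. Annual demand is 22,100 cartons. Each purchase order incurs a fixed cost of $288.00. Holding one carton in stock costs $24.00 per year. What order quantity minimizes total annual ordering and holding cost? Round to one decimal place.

EOQ = √(2DS / H) = √(2 × 22,100 × 288 / 24).
= √(12,729,600 / 24) = √530,400 ≈ 728.286.

Q* ≈ 728.3 cartons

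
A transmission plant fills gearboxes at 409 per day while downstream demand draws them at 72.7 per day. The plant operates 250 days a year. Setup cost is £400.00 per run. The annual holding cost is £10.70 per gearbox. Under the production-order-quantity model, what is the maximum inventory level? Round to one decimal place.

Annual demand D = 72.7 × 250 = 18,175.
Production build-up factor (1 − d/p) = 1 − 72.7/409 = 0.8222.
Q* = √(2DS / (H(1 − d/p))) = √(2 × 18,175 × 400 / (10.7 × 0.8222)).
= √(14,540,000 / 8.7981) ≈ 1285.549.
Maximum inventory = Q*(1 − d/p) = 1285.549 × 0.8222 ≈ 1057.042.

I_max ≈ 1,057.0 gearboxes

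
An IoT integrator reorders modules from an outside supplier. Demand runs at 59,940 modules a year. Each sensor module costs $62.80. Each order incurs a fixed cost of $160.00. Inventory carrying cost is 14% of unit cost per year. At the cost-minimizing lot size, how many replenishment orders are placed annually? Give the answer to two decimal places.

Holding cost H = 0.14 × $62.80 = $8.7920 per unit per year.
EOQ = √(2DS/H) = √(2 × 59,940 × 160 / 8.792) ≈ 1477.03.
Orders per year = D / Q* = 59,940 / 1477.03 ≈ 40.581.

N ≈ 40.58 orders per year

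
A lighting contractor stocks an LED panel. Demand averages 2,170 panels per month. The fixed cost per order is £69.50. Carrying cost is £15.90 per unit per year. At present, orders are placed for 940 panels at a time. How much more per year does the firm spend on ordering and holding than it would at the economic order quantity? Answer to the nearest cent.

Extra cost ≈ £1,812.06 per year

Annual demand D = 2,170 × 12 = 26,040.
EOQ = √(2DS/H) = √(2 × 26,040 × 69.5 / 15.9) ≈ 477.12.
Cost at Q* = (D/Q*)S + (Q*/2)H = √(2DSH) ≈ £7,586.24.
Cost at Q = 940: (26,040/940)×69.5 + (940/2)×15.9 = £1,925.30 + £7,473.00 = £9,398.30.
Excess = £9,398.30 − £7,586.24 = £1,812.06.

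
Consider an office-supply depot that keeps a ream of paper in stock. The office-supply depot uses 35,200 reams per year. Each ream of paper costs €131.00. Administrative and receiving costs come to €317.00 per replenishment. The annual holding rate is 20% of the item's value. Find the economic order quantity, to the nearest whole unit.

Q* ≈ 923 reams

Holding cost H = 0.20 × €131.00 = €26.2000 per unit per year.
EOQ = √(2DS / H) = √(2 × 35,200 × 317 / 26.2).
= √(22,316,800 / 26.2) = √851,786.2595 ≈ 922.923.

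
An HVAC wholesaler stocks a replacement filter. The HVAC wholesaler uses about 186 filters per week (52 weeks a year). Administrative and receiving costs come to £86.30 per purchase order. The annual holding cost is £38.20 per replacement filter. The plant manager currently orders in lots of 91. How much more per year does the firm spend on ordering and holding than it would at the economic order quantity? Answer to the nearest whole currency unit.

Extra cost ≈ £2,925 per year

Annual demand D = 186 × 52 = 9,672.
EOQ = √(2DS/H) = √(2 × 9,672 × 86.3 / 38.2) ≈ 209.05.
Cost at Q* = (D/Q*)S + (Q*/2)H = √(2DSH) ≈ £7,985.65.
Cost at Q = 91: (9,672/91)×86.3 + (91/2)×38.2 = £9,172.46 + £1,738.10 = £10,910.56.
Excess = £10,910.56 − £7,985.65 = £2,924.91.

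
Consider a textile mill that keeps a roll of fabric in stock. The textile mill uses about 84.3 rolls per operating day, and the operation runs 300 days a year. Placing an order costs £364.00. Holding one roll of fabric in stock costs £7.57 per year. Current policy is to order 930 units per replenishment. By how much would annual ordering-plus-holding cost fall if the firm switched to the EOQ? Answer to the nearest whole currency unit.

Annual demand D = 84.3 × 300 = 25,290.
EOQ = √(2DS/H) = √(2 × 25,290 × 364 / 7.57) ≈ 1559.52.
Cost at Q* = (D/Q*)S + (Q*/2)H = √(2DSH) ≈ £11,805.60.
Cost at Q = 930: (25,290/930)×364 + (930/2)×7.57 = £9,898.45 + £3,520.05 = £13,418.50.
Excess = £13,418.50 − £11,805.60 = £1,612.90.

Extra cost ≈ £1,613 per year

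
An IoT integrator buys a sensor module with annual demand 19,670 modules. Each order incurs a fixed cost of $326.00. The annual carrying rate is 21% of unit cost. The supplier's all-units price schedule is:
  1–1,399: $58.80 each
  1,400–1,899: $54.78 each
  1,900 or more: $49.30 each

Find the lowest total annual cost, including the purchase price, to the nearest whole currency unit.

Holding cost per unit per year at price C is H = 0.21·C.
For each price level, check whether its EOQ is feasible; otherwise the best quantity at that price is the breakpoint.
EOQ at $58.80 = 1019.1 (feasible in tier 1): TC = 19,670×$58.80 + (19,670/1019.1)×326 + (1019.1/2)×0.21×$58.80 = $1,169,180.16.
EOQ at $54.78 = 1055.9 < 1400, so use break Q=1400: TC = 19,670×$54.78 + (19,670/1400.0)×326 + (1400.0/2)×0.21×$54.78 = $1,090,155.56.
EOQ at $49.30 = 1113.0 < 1900, so use break Q=1900: TC = 19,670×$49.30 + (19,670/1900.0)×326 + (1900.0/2)×0.21×$49.30 = $982,941.31.
Lowest total cost among the candidates is at Q = 1900.0.

TC* ≈ $982,941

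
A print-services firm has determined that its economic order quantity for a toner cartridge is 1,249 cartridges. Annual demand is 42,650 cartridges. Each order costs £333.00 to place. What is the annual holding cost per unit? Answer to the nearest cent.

H ≈ £18.21

The basic EOQ model gives Q* = √(2DS/H); rearrange for the unknown.
From Q* = √(2DS/H): H = 2DS / Q*² = 2 × 42,650 × 333 / 1,249² = 18.2083.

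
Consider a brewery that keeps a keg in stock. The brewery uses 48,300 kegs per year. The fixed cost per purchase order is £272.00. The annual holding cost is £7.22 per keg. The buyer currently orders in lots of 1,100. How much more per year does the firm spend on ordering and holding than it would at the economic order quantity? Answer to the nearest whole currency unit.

Extra cost ≈ £2,141 per year

EOQ = √(2DS/H) = √(2 × 48,300 × 272 / 7.22) ≈ 1907.68.
Cost at Q* = (D/Q*)S + (Q*/2)H = √(2DSH) ≈ £13,773.41.
Cost at Q = 1,100: (48,300/1,100)×272 + (1,100/2)×7.22 = £11,943.27 + £3,971.00 = £15,914.27.
Excess = £15,914.27 − £13,773.41 = £2,140.86.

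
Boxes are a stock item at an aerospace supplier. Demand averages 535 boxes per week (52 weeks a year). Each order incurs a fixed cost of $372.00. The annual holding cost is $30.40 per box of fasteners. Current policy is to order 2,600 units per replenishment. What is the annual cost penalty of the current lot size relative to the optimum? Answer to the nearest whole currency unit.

Annual demand D = 535 × 52 = 27,820.
EOQ = √(2DS/H) = √(2 × 27,820 × 372 / 30.4) ≈ 825.14.
Cost at Q* = (D/Q*)S + (Q*/2)H = √(2DSH) ≈ $25,084.29.
Cost at Q = 2,600: (27,820/2,600)×372 + (2,600/2)×30.4 = $3,980.40 + $39,520.00 = $43,500.40.
Excess = $43,500.40 − $25,084.29 = $18,416.11.

Extra cost ≈ $18,416 per year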